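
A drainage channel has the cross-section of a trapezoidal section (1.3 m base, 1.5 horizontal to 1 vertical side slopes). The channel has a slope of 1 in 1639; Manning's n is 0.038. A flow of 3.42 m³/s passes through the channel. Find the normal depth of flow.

Manning's equation rearranged: A R^(2/3) = nQ / (1·√S) = 0.038 × 3.42 / (√0.0006101) = 5.261.
Try y = 1.09 m: A R^(2/3) = 2.305 — too small.
Try y = 1.96 m: A R^(2/3) = 8.273 — too large.
Try y = 1.6 m: A R^(2/3) = 5.26 — ≈ 5.261.

y_n = 1.6 m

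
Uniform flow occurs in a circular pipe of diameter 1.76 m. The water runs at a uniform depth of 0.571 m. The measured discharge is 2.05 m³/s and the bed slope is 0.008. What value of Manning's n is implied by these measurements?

For a circular section of diameter D = 1.76 m at depth y = 0.571 m, the central angle is θ = 2 arccos(1 − 2y/D) = 2.424 rad. Then A = (D²/8)(θ − sin θ) = 0.684 m² and P = Dθ/2 = 2.133 m.
Hydraulic radius R = A/P = 0.684/2.133 = 0.3206 m.
Rearranging Manning's equation: n = (1/Q) A R^(2/3) S^(1/2) = (1/2.05) × 0.684 × 0.3206^(2/3) × √0.008 = 0.014.

n = 0.014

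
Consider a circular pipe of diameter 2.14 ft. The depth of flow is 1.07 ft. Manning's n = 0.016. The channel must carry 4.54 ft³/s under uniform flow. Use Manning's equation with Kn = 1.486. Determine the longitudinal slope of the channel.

For a circular section of diameter D = 2.14 ft at depth y = 1.07 ft, the central angle is θ = 2 arccos(1 − 2y/D) = 3.142 rad. Then A = (D²/8)(θ − sin θ) = 1.798 ft² and P = Dθ/2 = 3.362 ft.
Hydraulic radius R = A/P = 1.798/3.362 = 0.535 ft.
From Manning's equation, S = [nQ / (1.486 A R^(2/3))]² = [0.016 × 4.54 / (1.486 × 1.798 × 0.535^(2/3))]² = 0.0017.

S = 0.0017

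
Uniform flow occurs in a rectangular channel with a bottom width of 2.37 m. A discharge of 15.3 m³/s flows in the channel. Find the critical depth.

y_c = 1.62 m

For a rectangular channel, critical depth y_c = (q²/g)^(1/3) where q = Q/b = 15.3/2.37 = 6.456 m²/s.
So y_c = (6.456²/9.81)^(1/3) = 1.62 m.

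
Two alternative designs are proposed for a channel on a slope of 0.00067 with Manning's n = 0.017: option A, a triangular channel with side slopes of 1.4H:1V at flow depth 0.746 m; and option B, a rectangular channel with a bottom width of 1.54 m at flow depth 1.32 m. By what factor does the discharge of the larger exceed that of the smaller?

3.57

Channel A: For a triangular section with side slope z = 1.4: A = zy² = 1.4×0.746² = 0.7791 m²; P = 2y√(1+z²) = 2×0.746×1.72 = 2.567 m. Hydraulic radius R = A/P = 0.7791/2.567 = 0.3035 m. Q_A = (1/0.017)·0.7791·0.3035^(2/3)·√0.00067 = 0.5358 m³/s.
Channel B: Flow area A = b·y = 1.54 × 1.32 = 2.033 m². Wetted perimeter P = b + 2y = 1.54 + 2×1.32 = 4.18 m. Hydraulic radius R = A/P = 2.033/4.18 = 0.4863 m. Q_B = (1/0.017)·2.033·0.4863^(2/3)·√0.00067 = 1.914 m³/s.
The larger discharge is 1.914 m³/s and the smaller is 0.5358 m³/s; the ratio is 3.57.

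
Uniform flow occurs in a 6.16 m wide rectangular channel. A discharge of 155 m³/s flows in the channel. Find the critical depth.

For a rectangular channel, critical depth y_c = (q²/g)^(1/3) where q = Q/b = 155/6.16 = 25.16 m²/s.
So y_c = (25.16²/9.81)^(1/3) = 4.01 m.

y_c = 4.01 m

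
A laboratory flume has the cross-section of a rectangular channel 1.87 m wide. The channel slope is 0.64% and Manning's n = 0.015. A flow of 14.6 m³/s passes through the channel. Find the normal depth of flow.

Manning's equation rearranged: A R^(2/3) = nQ / (1·√S) = 0.015 × 14.6 / (√0.0064) = 2.737.
Trying y = 1.65 m: A R^(2/3) = 2.187 — low.
Trying y = 2.35 m: A R^(2/3) = 3.361 — high.
Trying y = 1.98 m: A R^(2/3) = 2.736 — matches.

y_n = 1.98 m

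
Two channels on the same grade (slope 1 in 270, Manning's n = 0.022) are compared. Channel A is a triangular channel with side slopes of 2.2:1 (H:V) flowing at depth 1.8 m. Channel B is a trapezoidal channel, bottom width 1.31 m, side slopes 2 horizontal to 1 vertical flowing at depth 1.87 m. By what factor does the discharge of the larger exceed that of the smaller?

1.49

Channel A: For a triangular section with side slope z = 2.2: A = zy² = 2.2×1.8² = 7.128 m²; P = 2y√(1+z²) = 2×1.8×2.417 = 8.7 m. Hydraulic radius R = A/P = 7.128/8.7 = 0.8193 m. Q_A = (1/0.022)·7.128·0.8193^(2/3)·√0.003704 = 17.27 m³/s.
Channel B: With bottom width b = 1.31 m and side slope z = 2: A = (b + zy)y = (1.31 + 2×1.87)×1.87 = 9.444 m²; P = b + 2y√(1+z²) = 1.31 + 2×1.87×2.236 = 9.673 m. Hydraulic radius R = A/P = 9.444/9.673 = 0.9763 m. Q_B = (1/0.022)·9.444·0.9763^(2/3)·√0.003704 = 25.71 m³/s.
The larger discharge is 25.71 m³/s and the smaller is 17.27 m³/s; the ratio is 1.49.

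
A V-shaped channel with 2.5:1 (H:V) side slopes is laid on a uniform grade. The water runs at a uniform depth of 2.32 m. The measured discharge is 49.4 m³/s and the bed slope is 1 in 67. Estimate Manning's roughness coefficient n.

For a triangular section with side slope z = 2.5: A = zy² = 2.5×2.32² = 13.46 m²; P = 2y√(1+z²) = 2×2.32×2.693 = 12.49 m.
Hydraulic radius R = A/P = 13.46/12.49 = 1.077 m.
Rearranging Manning's equation: n = (1/Q) A R^(2/3) S^(1/2) = (1/49.4) × 13.46 × 1.077^(2/3) × √0.01493 = 0.035.

n = 0.035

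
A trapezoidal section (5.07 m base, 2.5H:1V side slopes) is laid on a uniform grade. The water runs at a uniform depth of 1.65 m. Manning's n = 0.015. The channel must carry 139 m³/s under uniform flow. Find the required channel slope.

With bottom width b = 5.07 m and side slope z = 2.5: A = (b + zy)y = (5.07 + 2.5×1.65)×1.65 = 15.17 m²; P = b + 2y√(1+z²) = 5.07 + 2×1.65×2.693 = 13.96 m.
Hydraulic radius R = A/P = 15.17/13.96 = 1.087 m.
From Manning's equation, S = [nQ / (1 A R^(2/3))]² = [0.015 × 139 / (1 × 15.17 × 1.087^(2/3))]² = 0.0169.

S = 0.0169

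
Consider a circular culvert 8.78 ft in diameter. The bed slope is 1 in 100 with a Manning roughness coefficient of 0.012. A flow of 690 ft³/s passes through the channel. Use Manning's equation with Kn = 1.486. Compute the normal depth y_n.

Manning's equation rearranged: A R^(2/3) = nQ / (1.486·√S) = 0.012 × 690 / (1.486 × √0.01) = 55.72.
Try y = 5.55 ft: A R^(2/3) = 74.29 — over.
Try y = 3.26 ft: A R^(2/3) = 30.04 — short.
Try y = 4.62 ft: A R^(2/3) = 55.7 — matches.

y_n = 4.62 ft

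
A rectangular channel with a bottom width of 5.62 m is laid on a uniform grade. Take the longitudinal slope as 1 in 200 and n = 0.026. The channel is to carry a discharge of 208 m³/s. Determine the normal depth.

Manning's equation rearranged: A R^(2/3) = nQ / (1·√S) = 0.026 × 208 / (√0.005) = 76.48.
Try y = 5.87 m: A R^(2/3) = 50.61 — short.
Try y = 8.3 m: A R^(2/3) = 76.48 — close enough.

y_n = 8.3 m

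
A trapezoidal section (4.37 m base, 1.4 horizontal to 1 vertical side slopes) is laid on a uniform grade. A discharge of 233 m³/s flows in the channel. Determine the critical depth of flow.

y_c = 4.32 m

At critical depth, Q² T / (g A³) = 1, i.e. A³/T = Q²/g = 233²/9.81 = 5534.
At y = 3.11 m: A³/T = 1527 — short.
At y = 5.05 m: A³/T = 10420 — over.
At y = 4.32 m: A³/T = 5536 — ≈ 5534.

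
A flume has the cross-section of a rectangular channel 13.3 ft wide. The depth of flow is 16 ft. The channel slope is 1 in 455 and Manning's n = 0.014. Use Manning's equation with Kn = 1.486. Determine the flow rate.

Q = 2970 ft³/s

Flow area A = b·y = 13.3 × 16 = 212.8 ft². Wetted perimeter P = b + 2y = 13.3 + 2×16 = 45.3 ft.
Hydraulic radius R = A/P = 212.8/45.3 = 4.698 ft.
Manning's equation: Q = (1.486/n) A R^(2/3) S^(1/2) = (1.486/0.014) × 212.8 × 4.698^(2/3) × 0.002198^(1/2) = 2970 ft³/s.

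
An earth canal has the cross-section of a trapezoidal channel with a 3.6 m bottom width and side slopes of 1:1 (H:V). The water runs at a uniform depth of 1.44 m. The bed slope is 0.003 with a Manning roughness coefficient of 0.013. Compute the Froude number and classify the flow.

supercritical

With bottom width b = 3.6 m and side slope z = 1: A = (b + zy)y = (3.6 + 1×1.44)×1.44 = 7.258 m²; P = b + 2y√(1+z²) = 3.6 + 2×1.44×1.414 = 7.673 m.
Hydraulic radius R = A/P = 7.258/7.673 = 0.9459 m.
V = (1/n) R^(2/3) √S = (1/0.013) × 0.9459^(2/3) × √0.003 = 4.06 m/s. Hydraulic depth D_h = A/T = 7.258/6.48 = 1.12 m.
Froude number Fr = V/√(g·D_h) = 4.06/√(9.81×1.12) = 1.22, which is greater than 1, so the flow is supercritical.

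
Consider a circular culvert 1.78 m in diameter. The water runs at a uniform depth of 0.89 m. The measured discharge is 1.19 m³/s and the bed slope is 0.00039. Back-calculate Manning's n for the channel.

n = 0.012

For a circular section of diameter D = 1.78 m at depth y = 0.89 m, the central angle is θ = 2 arccos(1 − 2y/D) = 3.142 rad. Then A = (D²/8)(θ − sin θ) = 1.244 m² and P = Dθ/2 = 2.796 m.
Hydraulic radius R = A/P = 1.244/2.796 = 0.445 m.
Rearranging Manning's equation: n = (1/Q) A R^(2/3) S^(1/2) = (1/1.19) × 1.244 × 0.445^(2/3) × √0.00039 = 0.012.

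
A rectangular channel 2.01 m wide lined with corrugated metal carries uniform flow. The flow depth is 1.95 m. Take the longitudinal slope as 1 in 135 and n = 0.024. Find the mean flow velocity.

V = 2.73 m/s

Flow area A = b·y = 2.01 × 1.95 = 3.919 m². Wetted perimeter P = b + 2y = 2.01 + 2×1.95 = 5.91 m.
Hydraulic radius R = A/P = 3.919/5.91 = 0.6632 m.
From Manning's equation, V = (1/n) R^(2/3) S^(1/2) = (1/0.024) × 0.6632^(2/3) × 0.007407^(1/2) = 2.73 m/s.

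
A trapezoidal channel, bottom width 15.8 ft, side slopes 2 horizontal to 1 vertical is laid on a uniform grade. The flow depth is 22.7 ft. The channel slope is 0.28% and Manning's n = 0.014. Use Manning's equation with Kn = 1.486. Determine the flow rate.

Q = 40500 ft³/s

With bottom width b = 15.8 ft and side slope z = 2: A = (b + zy)y = (15.8 + 2×22.7)×22.7 = 1389 ft²; P = b + 2y√(1+z²) = 15.8 + 2×22.7×2.236 = 117.3 ft.
Hydraulic radius R = A/P = 1389/117.3 = 11.84 ft.
Manning's equation: Q = (1.486/n) A R^(2/3) S^(1/2) = (1.486/0.014) × 1389 × 11.84^(2/3) × 0.0028^(1/2) = 40500 ft³/s.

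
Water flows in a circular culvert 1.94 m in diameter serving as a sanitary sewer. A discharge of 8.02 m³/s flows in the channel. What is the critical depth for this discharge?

At critical depth, Q² T / (g A³) = 1, i.e. A³/T = Q²/g = 8.02²/9.81 = 6.557.
Trying y = 1.04 m: A³/T = 2.171 — too small.
Trying y = 1.57 m: A³/T = 11.04 — too large.
Trying y = 1.38 m: A³/T = 6.47 — close enough.

y_c = 1.38 m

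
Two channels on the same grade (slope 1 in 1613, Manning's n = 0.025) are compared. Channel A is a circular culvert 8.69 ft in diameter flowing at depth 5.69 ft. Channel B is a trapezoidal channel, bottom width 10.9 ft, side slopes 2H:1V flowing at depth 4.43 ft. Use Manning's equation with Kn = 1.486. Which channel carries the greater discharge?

channel B

Channel A: For a circular section of diameter D = 8.69 ft at depth y = 5.69 ft, the central angle is θ = 2 arccos(1 − 2y/D) = 3.771 rad. Then A = (D²/8)(θ − sin θ) = 41.15 ft² and P = Dθ/2 = 16.39 ft. Hydraulic radius R = A/P = 41.15/16.39 = 2.512 ft. Q_A = (1.486/0.025)·41.15·2.512^(2/3)·√0.00062 = 112.5 ft³/s.
Channel B: With bottom width b = 10.9 ft and side slope z = 2: A = (b + zy)y = (10.9 + 2×4.43)×4.43 = 87.54 ft²; P = b + 2y√(1+z²) = 10.9 + 2×4.43×2.236 = 30.71 ft. Hydraulic radius R = A/P = 87.54/30.71 = 2.85 ft. Q_B = (1.486/0.025)·87.54·2.85^(2/3)·√0.00062 = 260.4 ft³/s.
Q_A = 112.5 ft³/s vs Q_B = 260.4 ft³/s, so channel B carries more.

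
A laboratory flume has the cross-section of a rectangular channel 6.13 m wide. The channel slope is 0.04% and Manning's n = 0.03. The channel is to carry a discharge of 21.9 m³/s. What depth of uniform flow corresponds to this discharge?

Manning's equation rearranged: A R^(2/3) = nQ / (1·√S) = 0.03 × 21.9 / (√0.0004) = 32.85.
Trying y = 4.44 m: A R^(2/3) = 40.47 — over.
Trying y = 2.59 m: A R^(2/3) = 19.9 — short.
Trying y = 3.77 m: A R^(2/3) = 32.8 — matches.

y_n = 3.77 m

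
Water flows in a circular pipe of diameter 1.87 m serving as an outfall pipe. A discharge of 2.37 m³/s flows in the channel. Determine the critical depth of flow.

At critical depth, Q² T / (g A³) = 1, i.e. A³/T = Q²/g = 2.37²/9.81 = 0.5726.
Trying y = 0.601 m: A³/T = 0.2535 — too small.
Trying y = 0.742 m: A³/T = 0.5713 — matches.

y_c = 0.742 m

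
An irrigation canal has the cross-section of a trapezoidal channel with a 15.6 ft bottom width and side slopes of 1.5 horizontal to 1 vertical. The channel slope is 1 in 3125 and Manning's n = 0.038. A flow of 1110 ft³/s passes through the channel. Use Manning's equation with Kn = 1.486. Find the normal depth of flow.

y_n = 12.5 ft

Manning's equation rearranged: A R^(2/3) = nQ / (1.486·√S) = 0.038 × 1110 / (1.486 × √0.00032) = 1587.
Try y = 14.7 ft: A R^(2/3) = 2226 — over.
Try y = 12.5 ft: A R^(2/3) = 1583 — ≈ 1587.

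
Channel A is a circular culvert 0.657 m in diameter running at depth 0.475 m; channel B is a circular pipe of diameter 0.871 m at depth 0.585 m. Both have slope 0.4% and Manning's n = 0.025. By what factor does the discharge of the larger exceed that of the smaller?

Channel A: For a circular section of diameter D = 0.657 m at depth y = 0.475 m, the central angle is θ = 2 arccos(1 − 2y/D) = 4.066 rad. Then A = (D²/8)(θ − sin θ) = 0.2625 m² and P = Dθ/2 = 1.336 m. Hydraulic radius R = A/P = 0.2625/1.336 = 0.1965 m. Q_A = (1/0.025)·0.2625·0.1965^(2/3)·√0.004 = 0.2244 m³/s.
Channel B: For a circular section of diameter D = 0.871 m at depth y = 0.585 m, the central angle is θ = 2 arccos(1 − 2y/D) = 3.842 rad. Then A = (D²/8)(θ − sin θ) = 0.4255 m² and P = Dθ/2 = 1.673 m. Hydraulic radius R = A/P = 0.4255/1.673 = 0.2543 m. Q_B = (1/0.025)·0.4255·0.2543^(2/3)·√0.004 = 0.4321 m³/s.
The larger discharge is 0.4321 m³/s and the smaller is 0.2244 m³/s; the ratio is 1.93.

1.93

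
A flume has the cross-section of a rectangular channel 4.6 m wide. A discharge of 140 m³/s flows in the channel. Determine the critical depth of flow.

For a rectangular channel, critical depth y_c = (q²/g)^(1/3) where q = Q/b = 140/4.6 = 30.43 m²/s.
So y_c = (30.43²/9.81)^(1/3) = 4.55 m.

y_c = 4.55 m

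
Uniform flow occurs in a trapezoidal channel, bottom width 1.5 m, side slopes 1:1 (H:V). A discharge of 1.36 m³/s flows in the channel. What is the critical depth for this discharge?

y_c = 0.399 m

At critical depth, Q² T / (g A³) = 1, i.e. A³/T = Q²/g = 1.36²/9.81 = 0.1885.
Try y = 0.447 m: A³/T = 0.2754 — over.
Try y = 0.399 m: A³/T = 0.1893 — close enough.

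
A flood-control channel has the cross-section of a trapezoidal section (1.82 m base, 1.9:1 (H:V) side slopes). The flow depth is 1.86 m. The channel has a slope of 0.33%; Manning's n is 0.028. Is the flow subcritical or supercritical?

subcritical

With bottom width b = 1.82 m and side slope z = 1.9: A = (b + zy)y = (1.82 + 1.9×1.86)×1.86 = 9.958 m²; P = b + 2y√(1+z²) = 1.82 + 2×1.86×2.147 = 9.807 m.
Hydraulic radius R = A/P = 9.958/9.807 = 1.015 m.
V = (1/n) R^(2/3) √S = (1/0.028) × 1.015^(2/3) × √0.0033 = 2.073 m/s. Hydraulic depth D_h = A/T = 9.958/8.888 = 1.12 m.
Froude number Fr = V/√(g·D_h) = 2.073/√(9.81×1.12) = 0.625, which is less than 1, so the flow is subcritical.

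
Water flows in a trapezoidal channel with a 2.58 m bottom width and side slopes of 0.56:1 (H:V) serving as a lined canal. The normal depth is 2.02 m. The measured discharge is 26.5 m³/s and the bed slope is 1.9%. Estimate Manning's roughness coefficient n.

n = 0.04

With bottom width b = 2.58 m and side slope z = 0.56: A = (b + zy)y = (2.58 + 0.56×2.02)×2.02 = 7.497 m²; P = b + 2y√(1+z²) = 2.58 + 2×2.02×1.146 = 7.21 m.
Hydraulic radius R = A/P = 7.497/7.21 = 1.04 m.
Rearranging Manning's equation: n = (1/Q) A R^(2/3) S^(1/2) = (1/26.5) × 7.497 × 1.04^(2/3) × √0.019 = 0.04.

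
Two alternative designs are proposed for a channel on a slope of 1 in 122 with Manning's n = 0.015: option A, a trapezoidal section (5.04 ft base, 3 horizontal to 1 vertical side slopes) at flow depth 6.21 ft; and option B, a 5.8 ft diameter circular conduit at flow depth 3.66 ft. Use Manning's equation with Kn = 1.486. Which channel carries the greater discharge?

Channel A: With bottom width b = 5.04 ft and side slope z = 3: A = (b + zy)y = (5.04 + 3×6.21)×6.21 = 147 ft²; P = b + 2y√(1+z²) = 5.04 + 2×6.21×3.162 = 44.32 ft. Hydraulic radius R = A/P = 147/44.32 = 3.317 ft. Q_A = (1.486/0.015)·147·3.317^(2/3)·√0.008197 = 2932 ft³/s.
Channel B: For a circular section of diameter D = 5.8 ft at depth y = 3.66 ft, the central angle is θ = 2 arccos(1 − 2y/D) = 3.672 rad. Then A = (D²/8)(θ − sin θ) = 17.57 ft² and P = Dθ/2 = 10.65 ft. Hydraulic radius R = A/P = 17.57/10.65 = 1.65 ft. Q_B = (1.486/0.015)·17.57·1.65^(2/3)·√0.008197 = 220 ft³/s.
Q_A = 2932 ft³/s vs Q_B = 220 ft³/s, so channel A carries more.

channel A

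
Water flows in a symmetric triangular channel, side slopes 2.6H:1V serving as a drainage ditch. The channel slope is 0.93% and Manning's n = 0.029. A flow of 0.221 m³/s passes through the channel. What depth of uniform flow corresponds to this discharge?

y_n = 0.306 m

Manning's equation rearranged: A R^(2/3) = nQ / (1·√S) = 0.029 × 0.221 / (√0.0093) = 0.06646.
Trying y = 0.356 m: A R^(2/3) = 0.09958 — too large.
Trying y = 0.218 m: A R^(2/3) = 0.02693 — too small.
Trying y = 0.306 m: A R^(2/3) = 0.06651 — ≈ 0.06646.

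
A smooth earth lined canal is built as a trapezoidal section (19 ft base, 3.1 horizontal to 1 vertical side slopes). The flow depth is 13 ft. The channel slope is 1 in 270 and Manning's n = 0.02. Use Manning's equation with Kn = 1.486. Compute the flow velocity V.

V = 17.2 ft/s

With bottom width b = 19 ft and side slope z = 3.1: A = (b + zy)y = (19 + 3.1×13)×13 = 770.9 ft²; P = b + 2y√(1+z²) = 19 + 2×13×3.257 = 103.7 ft.
Hydraulic radius R = A/P = 770.9/103.7 = 7.435 ft.
From Manning's equation, V = (1.486/n) R^(2/3) S^(1/2) = (1.486/0.02) × 7.435^(2/3) × 0.003704^(1/2) = 17.2 ft/s.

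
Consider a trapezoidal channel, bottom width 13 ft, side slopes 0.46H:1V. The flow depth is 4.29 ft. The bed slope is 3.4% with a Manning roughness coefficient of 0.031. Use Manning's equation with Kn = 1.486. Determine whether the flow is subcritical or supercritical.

supercritical

With bottom width b = 13 ft and side slope z = 0.46: A = (b + zy)y = (13 + 0.46×4.29)×4.29 = 64.24 ft²; P = b + 2y√(1+z²) = 13 + 2×4.29×1.101 = 22.44 ft.
Hydraulic radius R = A/P = 64.24/22.44 = 2.862 ft.
V = (1.486/n) R^(2/3) √S = (1.486/0.031) × 2.862^(2/3) × √0.034 = 17.82 ft/s. Hydraulic depth D_h = A/T = 64.24/16.95 = 3.79 ft.
Froude number Fr = V/√(g·D_h) = 17.82/√(32.2×3.79) = 1.61, which is greater than 1, so the flow is supercritical.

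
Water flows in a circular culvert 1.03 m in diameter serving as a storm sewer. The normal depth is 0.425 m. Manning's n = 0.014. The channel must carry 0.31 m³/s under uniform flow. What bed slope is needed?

S = 0.0013

For a circular section of diameter D = 1.03 m at depth y = 0.425 m, the central angle is θ = 2 arccos(1 − 2y/D) = 2.79 rad. Then A = (D²/8)(θ − sin θ) = 0.3244 m² and P = Dθ/2 = 1.437 m.
Hydraulic radius R = A/P = 0.3244/1.437 = 0.2257 m.
From Manning's equation, S = [nQ / (1 A R^(2/3))]² = [0.014 × 0.31 / (1 × 0.3244 × 0.2257^(2/3))]² = 0.0013.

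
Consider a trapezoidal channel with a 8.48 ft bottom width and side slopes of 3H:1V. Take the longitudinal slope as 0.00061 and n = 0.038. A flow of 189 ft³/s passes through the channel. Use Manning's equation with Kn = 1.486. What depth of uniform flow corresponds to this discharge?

y_n = 4.55 ft

Manning's equation rearranged: A R^(2/3) = nQ / (1.486·√S) = 0.038 × 189 / (1.486 × √0.00061) = 195.7.
Trying y = 5.4 ft: A R^(2/3) = 284.9 — over.
Trying y = 3.62 ft: A R^(2/3) = 119.6 — short.
Trying y = 4.55 ft: A R^(2/3) = 195.4 — matches.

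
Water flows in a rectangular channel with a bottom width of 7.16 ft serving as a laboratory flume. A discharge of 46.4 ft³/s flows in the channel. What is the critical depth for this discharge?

For a rectangular channel, critical depth y_c = (q²/g)^(1/3) where q = Q/b = 46.4/7.16 = 6.48 ft²/s.
So y_c = (6.48²/32.2)^(1/3) = 1.09 ft.

y_c = 1.09 ft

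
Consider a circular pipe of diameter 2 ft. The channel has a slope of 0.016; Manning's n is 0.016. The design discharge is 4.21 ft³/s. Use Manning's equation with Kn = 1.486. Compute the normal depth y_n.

y_n = 0.576 ft

Manning's equation rearranged: A R^(2/3) = nQ / (1.486·√S) = 0.016 × 4.21 / (1.486 × √0.016) = 0.3584.
Trying y = 0.668 ft: A R^(2/3) = 0.4763 — over.
Trying y = 0.576 ft: A R^(2/3) = 0.358 — matches.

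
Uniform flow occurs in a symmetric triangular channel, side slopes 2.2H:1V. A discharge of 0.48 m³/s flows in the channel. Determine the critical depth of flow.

y_c = 0.396 m

At critical depth, Q² T / (g A³) = 1, i.e. A³/T = Q²/g = 0.48²/9.81 = 0.02349.
Trying y = 0.457 m: A³/T = 0.04824 — over.
Trying y = 0.396 m: A³/T = 0.02357 — ≈ 0.02349.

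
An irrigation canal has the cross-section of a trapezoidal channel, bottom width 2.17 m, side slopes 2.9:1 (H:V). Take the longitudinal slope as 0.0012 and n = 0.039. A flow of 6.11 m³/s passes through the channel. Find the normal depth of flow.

y_n = 1.34 m

Manning's equation rearranged: A R^(2/3) = nQ / (1·√S) = 0.039 × 6.11 / (√0.0012) = 6.879.
Try y = 1.71 m: A R^(2/3) = 11.89 — over.
Try y = 0.913 m: A R^(2/3) = 3.01 — short.
Try y = 1.34 m: A R^(2/3) = 6.882 — close enough.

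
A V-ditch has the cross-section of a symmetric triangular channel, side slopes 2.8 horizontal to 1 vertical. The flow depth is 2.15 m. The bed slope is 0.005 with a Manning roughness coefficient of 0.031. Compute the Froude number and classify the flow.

subcritical

For a triangular section with side slope z = 2.8: A = zy² = 2.8×2.15² = 12.94 m²; P = 2y√(1+z²) = 2×2.15×2.973 = 12.78 m.
Hydraulic radius R = A/P = 12.94/12.78 = 1.012 m.
V = (1/n) R^(2/3) √S = (1/0.031) × 1.012^(2/3) × √0.005 = 2.3 m/s. Hydraulic depth D_h = A/T = 12.94/12.04 = 1.075 m.
Froude number Fr = V/√(g·D_h) = 2.3/√(9.81×1.075) = 0.708, which is less than 1, so the flow is subcritical.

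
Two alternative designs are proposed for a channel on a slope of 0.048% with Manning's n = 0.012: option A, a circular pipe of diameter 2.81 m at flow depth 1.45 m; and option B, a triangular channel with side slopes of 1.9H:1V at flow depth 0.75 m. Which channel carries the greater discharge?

Channel A: For a circular section of diameter D = 2.81 m at depth y = 1.45 m, the central angle is θ = 2 arccos(1 − 2y/D) = 3.206 rad. Then A = (D²/8)(θ − sin θ) = 3.227 m² and P = Dθ/2 = 4.504 m. Hydraulic radius R = A/P = 3.227/4.504 = 0.7165 m. Q_A = (1/0.012)·3.227·0.7165^(2/3)·√0.00048 = 4.718 m³/s.
Channel B: For a triangular section with side slope z = 1.9: A = zy² = 1.9×0.75² = 1.069 m²; P = 2y√(1+z²) = 2×0.75×2.147 = 3.221 m. Hydraulic radius R = A/P = 1.069/3.221 = 0.3318 m. Q_B = (1/0.012)·1.069·0.3318^(2/3)·√0.00048 = 0.9353 m³/s.
Q_A = 4.718 m³/s vs Q_B = 0.9353 m³/s, so channel A carries more.

channel A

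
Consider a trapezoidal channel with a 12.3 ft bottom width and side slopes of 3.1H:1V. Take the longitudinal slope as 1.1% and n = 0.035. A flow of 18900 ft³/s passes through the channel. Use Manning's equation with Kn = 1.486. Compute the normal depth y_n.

Manning's equation rearranged: A R^(2/3) = nQ / (1.486·√S) = 0.035 × 18900 / (1.486 × √0.011) = 4244.
At y = 14.2 ft: A R^(2/3) = 3100 — low.
At y = 16.2 ft: A R^(2/3) = 4250 — close enough.

y_n = 16.2 ft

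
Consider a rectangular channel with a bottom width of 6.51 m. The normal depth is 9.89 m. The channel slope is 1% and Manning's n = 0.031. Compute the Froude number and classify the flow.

subcritical

Flow area A = b·y = 6.51 × 9.89 = 64.38 m². Wetted perimeter P = b + 2y = 6.51 + 2×9.89 = 26.29 m.
Hydraulic radius R = A/P = 64.38/26.29 = 2.449 m.
V = (1/n) R^(2/3) √S = (1/0.031) × 2.449^(2/3) × √0.01 = 5.861 m/s. Hydraulic depth D_h = A/T = 64.38/6.51 = 9.89 m.
Froude number Fr = V/√(g·D_h) = 5.861/√(9.81×9.89) = 0.595, which is less than 1, so the flow is subcritical.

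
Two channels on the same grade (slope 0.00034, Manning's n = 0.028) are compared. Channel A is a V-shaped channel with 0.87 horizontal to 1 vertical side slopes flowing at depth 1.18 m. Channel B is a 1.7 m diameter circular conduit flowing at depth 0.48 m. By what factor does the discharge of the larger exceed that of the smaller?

Channel A: For a triangular section with side slope z = 0.87: A = zy² = 0.87×1.18² = 1.211 m²; P = 2y√(1+z²) = 2×1.18×1.325 = 3.128 m. Hydraulic radius R = A/P = 1.211/3.128 = 0.3873 m. Q_A = (1/0.028)·1.211·0.3873^(2/3)·√0.00034 = 0.4238 m³/s.
Channel B: For a circular section of diameter D = 1.7 m at depth y = 0.48 m, the central angle is θ = 2 arccos(1 − 2y/D) = 2.241 rad. Then A = (D²/8)(θ − sin θ) = 0.5264 m² and P = Dθ/2 = 1.905 m. Hydraulic radius R = A/P = 0.5264/1.905 = 0.2763 m. Q_B = (1/0.028)·0.5264·0.2763^(2/3)·√0.00034 = 0.1471 m³/s.
The larger discharge is 0.4238 m³/s and the smaller is 0.1471 m³/s; the ratio is 2.88.

2.88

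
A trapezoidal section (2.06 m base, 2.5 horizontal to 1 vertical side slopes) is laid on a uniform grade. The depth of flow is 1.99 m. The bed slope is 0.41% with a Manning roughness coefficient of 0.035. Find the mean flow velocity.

V = 1.94 m/s

With bottom width b = 2.06 m and side slope z = 2.5: A = (b + zy)y = (2.06 + 2.5×1.99)×1.99 = 14 m²; P = b + 2y√(1+z²) = 2.06 + 2×1.99×2.693 = 12.78 m.
Hydraulic radius R = A/P = 14/12.78 = 1.096 m.
From Manning's equation, V = (1/n) R^(2/3) S^(1/2) = (1/0.035) × 1.096^(2/3) × 0.0041^(1/2) = 1.94 m/s.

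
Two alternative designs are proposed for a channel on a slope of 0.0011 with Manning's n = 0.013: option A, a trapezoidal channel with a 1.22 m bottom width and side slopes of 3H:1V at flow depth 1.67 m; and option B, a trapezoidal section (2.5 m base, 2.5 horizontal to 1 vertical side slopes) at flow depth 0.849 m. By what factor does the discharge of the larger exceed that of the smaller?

Channel A: With bottom width b = 1.22 m and side slope z = 3: A = (b + zy)y = (1.22 + 3×1.67)×1.67 = 10.4 m²; P = b + 2y√(1+z²) = 1.22 + 2×1.67×3.162 = 11.78 m. Hydraulic radius R = A/P = 10.4/11.78 = 0.883 m. Q_A = (1/0.013)·10.4·0.883^(2/3)·√0.0011 = 24.43 m³/s.
Channel B: With bottom width b = 2.5 m and side slope z = 2.5: A = (b + zy)y = (2.5 + 2.5×0.849)×0.849 = 3.925 m²; P = b + 2y√(1+z²) = 2.5 + 2×0.849×2.693 = 7.072 m. Hydraulic radius R = A/P = 3.925/7.072 = 0.5549 m. Q_B = (1/0.013)·3.925·0.5549^(2/3)·√0.0011 = 6.761 m³/s.
The larger discharge is 24.43 m³/s and the smaller is 6.761 m³/s; the ratio is 3.61.

3.61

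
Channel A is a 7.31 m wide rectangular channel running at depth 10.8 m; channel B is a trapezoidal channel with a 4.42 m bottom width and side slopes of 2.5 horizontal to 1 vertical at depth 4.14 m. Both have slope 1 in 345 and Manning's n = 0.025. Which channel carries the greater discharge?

channel A

Channel A: Flow area A = b·y = 7.31 × 10.8 = 78.95 m². Wetted perimeter P = b + 2y = 7.31 + 2×10.8 = 28.91 m. Hydraulic radius R = A/P = 78.95/28.91 = 2.731 m. Q_A = (1/0.025)·78.95·2.731^(2/3)·√0.002899 = 332.2 m³/s.
Channel B: With bottom width b = 4.42 m and side slope z = 2.5: A = (b + zy)y = (4.42 + 2.5×4.14)×4.14 = 61.15 m²; P = b + 2y√(1+z²) = 4.42 + 2×4.14×2.693 = 26.71 m. Hydraulic radius R = A/P = 61.15/26.71 = 2.289 m. Q_B = (1/0.025)·61.15·2.289^(2/3)·√0.002899 = 228.7 m³/s.
Q_A = 332.2 m³/s vs Q_B = 228.7 m³/s, so channel A carries more.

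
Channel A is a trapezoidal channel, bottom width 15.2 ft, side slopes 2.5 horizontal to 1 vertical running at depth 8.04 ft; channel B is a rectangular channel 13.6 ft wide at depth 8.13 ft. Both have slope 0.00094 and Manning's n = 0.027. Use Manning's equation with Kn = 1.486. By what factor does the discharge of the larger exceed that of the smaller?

Channel A: With bottom width b = 15.2 ft and side slope z = 2.5: A = (b + zy)y = (15.2 + 2.5×8.04)×8.04 = 283.8 ft²; P = b + 2y√(1+z²) = 15.2 + 2×8.04×2.693 = 58.5 ft. Hydraulic radius R = A/P = 283.8/58.5 = 4.852 ft. Q_A = (1.486/0.027)·283.8·4.852^(2/3)·√0.00094 = 1373 ft³/s.
Channel B: Flow area A = b·y = 13.6 × 8.13 = 110.6 ft². Wetted perimeter P = b + 2y = 13.6 + 2×8.13 = 29.86 ft. Hydraulic radius R = A/P = 110.6/29.86 = 3.703 ft. Q_B = (1.486/0.027)·110.6·3.703^(2/3)·√0.00094 = 446.6 ft³/s.
The larger discharge is 1373 ft³/s and the smaller is 446.6 ft³/s; the ratio is 3.07.

3.07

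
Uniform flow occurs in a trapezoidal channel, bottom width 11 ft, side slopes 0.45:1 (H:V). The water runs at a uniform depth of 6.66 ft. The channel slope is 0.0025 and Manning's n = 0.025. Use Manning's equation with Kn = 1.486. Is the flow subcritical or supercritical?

With bottom width b = 11 ft and side slope z = 0.45: A = (b + zy)y = (11 + 0.45×6.66)×6.66 = 93.22 ft²; P = b + 2y√(1+z²) = 11 + 2×6.66×1.097 = 25.61 ft.
Hydraulic radius R = A/P = 93.22/25.61 = 3.64 ft.
V = (1.486/n) R^(2/3) √S = (1.486/0.025) × 3.64^(2/3) × √0.0025 = 7.033 ft/s. Hydraulic depth D_h = A/T = 93.22/16.99 = 5.485 ft.
Froude number Fr = V/√(g·D_h) = 7.033/√(32.2×5.485) = 0.529, which is less than 1, so the flow is subcritical.

subcritical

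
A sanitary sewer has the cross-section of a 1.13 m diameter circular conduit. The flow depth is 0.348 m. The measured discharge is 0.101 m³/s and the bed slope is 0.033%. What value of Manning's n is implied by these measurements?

n = 0.016

For a circular section of diameter D = 1.13 m at depth y = 0.348 m, the central angle is θ = 2 arccos(1 − 2y/D) = 2.353 rad. Then A = (D²/8)(θ − sin θ) = 0.2624 m² and P = Dθ/2 = 1.33 m.
Hydraulic radius R = A/P = 0.2624/1.33 = 0.1974 m.
Rearranging Manning's equation: n = (1/Q) A R^(2/3) S^(1/2) = (1/0.101) × 0.2624 × 0.1974^(2/3) × √0.00033 = 0.016.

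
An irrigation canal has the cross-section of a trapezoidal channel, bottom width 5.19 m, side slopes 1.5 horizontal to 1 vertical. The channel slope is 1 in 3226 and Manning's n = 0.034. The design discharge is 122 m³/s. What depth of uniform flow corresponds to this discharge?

Manning's equation rearranged: A R^(2/3) = nQ / (1·√S) = 0.034 × 122 / (√0.00031) = 235.6.
Try y = 5.72 m: A R^(2/3) = 165.7 — low.
Try y = 6.71 m: A R^(2/3) = 235.2 — matches.

y_n = 6.71 m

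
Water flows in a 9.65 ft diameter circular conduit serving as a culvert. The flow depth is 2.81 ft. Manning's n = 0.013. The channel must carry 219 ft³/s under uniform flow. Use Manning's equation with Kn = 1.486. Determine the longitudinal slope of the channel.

S = 0.00621

For a circular section of diameter D = 9.65 ft at depth y = 2.81 ft, the central angle is θ = 2 arccos(1 − 2y/D) = 2.28 rad. Then A = (D²/8)(θ − sin θ) = 17.71 ft² and P = Dθ/2 = 11 ft.
Hydraulic radius R = A/P = 17.71/11 = 1.609 ft.
From Manning's equation, S = [nQ / (1.486 A R^(2/3))]² = [0.013 × 219 / (1.486 × 17.71 × 1.609^(2/3))]² = 0.00621.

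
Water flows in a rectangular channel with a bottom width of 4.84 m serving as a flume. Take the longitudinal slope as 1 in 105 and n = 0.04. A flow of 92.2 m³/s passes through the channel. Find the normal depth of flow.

Manning's equation rearranged: A R^(2/3) = nQ / (1·√S) = 0.04 × 92.2 / (√0.009524) = 37.79.
Try y = 6.55 m: A R^(2/3) = 46.34 — high.
Try y = 4.82 m: A R^(2/3) = 32.06 — low.
Try y = 5.52 m: A R^(2/3) = 37.79 — ≈ 37.79.

y_n = 5.52 m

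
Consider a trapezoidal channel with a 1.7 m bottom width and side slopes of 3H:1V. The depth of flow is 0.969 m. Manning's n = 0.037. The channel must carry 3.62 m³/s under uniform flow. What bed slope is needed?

S = 0.0019

With bottom width b = 1.7 m and side slope z = 3: A = (b + zy)y = (1.7 + 3×0.969)×0.969 = 4.464 m²; P = b + 2y√(1+z²) = 1.7 + 2×0.969×3.162 = 7.828 m.
Hydraulic radius R = A/P = 4.464/7.828 = 0.5702 m.
From Manning's equation, S = [nQ / (1 A R^(2/3))]² = [0.037 × 3.62 / (1 × 4.464 × 0.5702^(2/3))]² = 0.0019.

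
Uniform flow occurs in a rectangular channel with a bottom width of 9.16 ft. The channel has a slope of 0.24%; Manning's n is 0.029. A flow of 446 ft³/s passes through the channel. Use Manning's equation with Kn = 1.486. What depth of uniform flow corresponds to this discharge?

y_n = 9.21 ft

Manning's equation rearranged: A R^(2/3) = nQ / (1.486·√S) = 0.029 × 446 / (1.486 × √0.0024) = 177.7.
At y = 6.4 ft: A R^(2/3) = 112.8 — too small.
At y = 10.5 ft: A R^(2/3) = 208.4 — too large.
At y = 9.21 ft: A R^(2/3) = 177.8 — matches.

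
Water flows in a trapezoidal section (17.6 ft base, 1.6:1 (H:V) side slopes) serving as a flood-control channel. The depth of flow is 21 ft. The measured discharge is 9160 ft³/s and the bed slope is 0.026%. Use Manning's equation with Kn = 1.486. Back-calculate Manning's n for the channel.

With bottom width b = 17.6 ft and side slope z = 1.6: A = (b + zy)y = (17.6 + 1.6×21)×21 = 1075 ft²; P = b + 2y√(1+z²) = 17.6 + 2×21×1.887 = 96.85 ft.
Hydraulic radius R = A/P = 1075/96.85 = 11.1 ft.
Rearranging Manning's equation: n = (1.486/Q) A R^(2/3) S^(1/2) = (1.486/9160) × 1075 × 11.1^(2/3) × √0.00026 = 0.014.

n = 0.014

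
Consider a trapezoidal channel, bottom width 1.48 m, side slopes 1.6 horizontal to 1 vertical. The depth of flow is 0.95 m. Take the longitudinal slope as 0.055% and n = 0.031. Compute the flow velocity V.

V = 0.516 m/s

With bottom width b = 1.48 m and side slope z = 1.6: A = (b + zy)y = (1.48 + 1.6×0.95)×0.95 = 2.85 m²; P = b + 2y√(1+z²) = 1.48 + 2×0.95×1.887 = 5.065 m.
Hydraulic radius R = A/P = 2.85/5.065 = 0.5627 m.
From Manning's equation, V = (1/n) R^(2/3) S^(1/2) = (1/0.031) × 0.5627^(2/3) × 0.00055^(1/2) = 0.516 m/s.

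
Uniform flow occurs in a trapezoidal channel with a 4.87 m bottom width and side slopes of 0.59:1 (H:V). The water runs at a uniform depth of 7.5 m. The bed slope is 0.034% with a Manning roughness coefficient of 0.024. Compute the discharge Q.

With bottom width b = 4.87 m and side slope z = 0.59: A = (b + zy)y = (4.87 + 0.59×7.5)×7.5 = 69.71 m²; P = b + 2y√(1+z²) = 4.87 + 2×7.5×1.161 = 22.29 m.
Hydraulic radius R = A/P = 69.71/22.29 = 3.128 m.
Manning's equation: Q = (1/n) A R^(2/3) S^(1/2) = (1/0.024) × 69.71 × 3.128^(2/3) × 0.00034^(1/2) = 115 m³/s.

Q = 115 m³/s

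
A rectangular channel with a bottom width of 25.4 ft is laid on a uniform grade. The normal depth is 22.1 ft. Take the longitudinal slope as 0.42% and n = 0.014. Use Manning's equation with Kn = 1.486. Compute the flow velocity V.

Flow area A = b·y = 25.4 × 22.1 = 561.3 ft². Wetted perimeter P = b + 2y = 25.4 + 2×22.1 = 69.6 ft.
Hydraulic radius R = A/P = 561.3/69.6 = 8.065 ft.
From Manning's equation, V = (1.486/n) R^(2/3) S^(1/2) = (1.486/0.014) × 8.065^(2/3) × 0.0042^(1/2) = 27.7 ft/s.

V = 27.7 ft/s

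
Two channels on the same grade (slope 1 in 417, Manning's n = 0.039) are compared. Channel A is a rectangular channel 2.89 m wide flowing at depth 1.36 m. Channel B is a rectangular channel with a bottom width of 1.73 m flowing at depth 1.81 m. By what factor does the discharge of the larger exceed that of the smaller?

1.42

Channel A: Flow area A = b·y = 2.89 × 1.36 = 3.93 m². Wetted perimeter P = b + 2y = 2.89 + 2×1.36 = 5.61 m. Hydraulic radius R = A/P = 3.93/5.61 = 0.7006 m. Q_A = (1/0.039)·3.93·0.7006^(2/3)·√0.002398 = 3.893 m³/s.
Channel B: Flow area A = b·y = 1.73 × 1.81 = 3.131 m². Wetted perimeter P = b + 2y = 1.73 + 2×1.81 = 5.35 m. Hydraulic radius R = A/P = 3.131/5.35 = 0.5853 m. Q_B = (1/0.039)·3.131·0.5853^(2/3)·√0.002398 = 2.751 m³/s.
The larger discharge is 3.893 m³/s and the smaller is 2.751 m³/s; the ratio is 1.42.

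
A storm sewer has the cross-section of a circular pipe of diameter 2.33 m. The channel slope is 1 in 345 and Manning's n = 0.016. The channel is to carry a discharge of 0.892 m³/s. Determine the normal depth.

y_n = 0.47 m

Manning's equation rearranged: A R^(2/3) = nQ / (1·√S) = 0.016 × 0.892 / (√0.002899) = 0.2651.
At y = 0.532 m: A R^(2/3) = 0.34 — too large.
At y = 0.47 m: A R^(2/3) = 0.265 — close enough.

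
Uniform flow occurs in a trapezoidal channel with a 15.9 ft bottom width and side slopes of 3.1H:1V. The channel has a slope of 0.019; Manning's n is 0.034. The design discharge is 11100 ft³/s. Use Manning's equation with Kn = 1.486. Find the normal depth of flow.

y_n = 10.9 ft

Manning's equation rearranged: A R^(2/3) = nQ / (1.486·√S) = 0.034 × 11100 / (1.486 × √0.019) = 1842.
At y = 9.12 ft: A R^(2/3) = 1232 — short.
At y = 13.4 ft: A R^(2/3) = 2938 — over.
At y = 10.9 ft: A R^(2/3) = 1834 — close enough.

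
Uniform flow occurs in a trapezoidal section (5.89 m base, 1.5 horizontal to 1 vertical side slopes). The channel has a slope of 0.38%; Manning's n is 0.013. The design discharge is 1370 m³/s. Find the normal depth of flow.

y_n = 7.17 m

Manning's equation rearranged: A R^(2/3) = nQ / (1·√S) = 0.013 × 1370 / (√0.0038) = 288.9.
Try y = 5.1 m: A R^(2/3) = 138.6 — low.
Try y = 8.19 m: A R^(2/3) = 387.6 — high.
Try y = 7.17 m: A R^(2/3) = 288.6 — ≈ 288.9.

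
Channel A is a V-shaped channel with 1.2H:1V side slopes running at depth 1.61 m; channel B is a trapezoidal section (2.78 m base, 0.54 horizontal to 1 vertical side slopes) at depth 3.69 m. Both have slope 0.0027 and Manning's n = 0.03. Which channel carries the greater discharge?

channel B

Channel A: For a triangular section with side slope z = 1.2: A = zy² = 1.2×1.61² = 3.111 m²; P = 2y√(1+z²) = 2×1.61×1.562 = 5.03 m. Hydraulic radius R = A/P = 3.111/5.03 = 0.6184 m. Q_A = (1/0.03)·3.111·0.6184^(2/3)·√0.0027 = 3.911 m³/s.
Channel B: With bottom width b = 2.78 m and side slope z = 0.54: A = (b + zy)y = (2.78 + 0.54×3.69)×3.69 = 17.61 m²; P = b + 2y√(1+z²) = 2.78 + 2×3.69×1.136 = 11.17 m. Hydraulic radius R = A/P = 17.61/11.17 = 1.577 m. Q_B = (1/0.03)·17.61·1.577^(2/3)·√0.0027 = 41.33 m³/s.
Q_A = 3.911 m³/s vs Q_B = 41.33 m³/s, so channel B carries more.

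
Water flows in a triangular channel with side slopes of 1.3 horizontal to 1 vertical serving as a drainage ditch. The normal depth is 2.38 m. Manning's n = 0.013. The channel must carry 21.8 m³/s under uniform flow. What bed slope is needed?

S = 0.0016

For a triangular section with side slope z = 1.3: A = zy² = 1.3×2.38² = 7.364 m²; P = 2y√(1+z²) = 2×2.38×1.64 = 7.807 m.
Hydraulic radius R = A/P = 7.364/7.807 = 0.9432 m.
From Manning's equation, S = [nQ / (1 A R^(2/3))]² = [0.013 × 21.8 / (1 × 7.364 × 0.9432^(2/3))]² = 0.0016.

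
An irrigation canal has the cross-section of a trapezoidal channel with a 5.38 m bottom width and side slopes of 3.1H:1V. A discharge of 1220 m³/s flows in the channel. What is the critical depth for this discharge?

y_c = 7.13 m

At critical depth, Q² T / (g A³) = 1, i.e. A³/T = Q²/g = 1220²/9.81 = 151700.
At y = 5.95 m: A³/T = 67390 — low.
At y = 7.13 m: A³/T = 151700 — ≈ 151700.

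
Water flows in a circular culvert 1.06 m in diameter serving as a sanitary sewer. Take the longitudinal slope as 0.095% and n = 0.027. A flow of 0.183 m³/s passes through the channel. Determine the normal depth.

y_n = 0.492 m

Manning's equation rearranged: A R^(2/3) = nQ / (1·√S) = 0.027 × 0.183 / (√0.00095) = 0.1603.
Trying y = 0.339 m: A R^(2/3) = 0.08065 — low.
Trying y = 0.56 m: A R^(2/3) = 0.1996 — high.
Trying y = 0.492 m: A R^(2/3) = 0.1601 — close enough.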